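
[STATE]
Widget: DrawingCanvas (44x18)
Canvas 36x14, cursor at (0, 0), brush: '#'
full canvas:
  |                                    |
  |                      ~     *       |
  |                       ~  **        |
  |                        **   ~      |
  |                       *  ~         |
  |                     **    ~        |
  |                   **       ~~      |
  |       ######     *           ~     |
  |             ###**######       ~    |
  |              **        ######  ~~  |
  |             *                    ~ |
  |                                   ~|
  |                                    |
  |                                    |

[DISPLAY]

+                                           
                      ~     *               
                       ~  **                
                        **   ~              
                       *  ~                 
                     **    ~                
                   **       ~~              
       ######     *           ~             
             ###**######       ~            
              **        ######  ~~          
             *                    ~         
                                   ~        
                                            
                                            
                                            
                                            
                                            
                                            


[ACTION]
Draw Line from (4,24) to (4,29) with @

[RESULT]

+                                           
                      ~     *               
                       ~  **                
                        **   ~              
                       *@@@@@@              
                     **    ~                
                   **       ~~              
       ######     *           ~             
             ###**######       ~            
              **        ######  ~~          
             *                    ~         
                                   ~        
                                            
                                            
                                            
                                            
                                            
                                            


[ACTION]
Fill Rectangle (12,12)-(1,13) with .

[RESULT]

+                                           
            ..        ~     *               
            ..         ~  **                
            ..          **   ~              
            ..         *@@@@@@              
            ..       **    ~                
            ..     **       ~~              
       #####..    *           ~             
            ..##**######       ~            
            ..**        ######  ~~          
            ..                    ~         
            ..                     ~        
            ..                              
                                            
                                            
                                            
                                            
                                            


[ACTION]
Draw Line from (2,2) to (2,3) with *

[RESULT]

+                                           
            ..        ~     *               
  **        ..         ~  **                
            ..          **   ~              
            ..         *@@@@@@              
            ..       **    ~                
            ..     **       ~~              
       #####..    *           ~             
            ..##**######       ~            
            ..**        ######  ~~          
            ..                    ~         
            ..                     ~        
            ..                              
                                            
                                            
                                            
                                            
                                            


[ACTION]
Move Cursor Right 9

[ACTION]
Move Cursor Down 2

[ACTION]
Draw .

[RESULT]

                                            
            ..        ~     *               
  **     .  ..         ~  **                
            ..          **   ~              
            ..         *@@@@@@              
            ..       **    ~                
            ..     **       ~~              
       #####..    *           ~             
            ..##**######       ~            
            ..**        ######  ~~          
            ..                    ~         
            ..                     ~        
            ..                              
                                            
                                            
                                            
                                            
                                            


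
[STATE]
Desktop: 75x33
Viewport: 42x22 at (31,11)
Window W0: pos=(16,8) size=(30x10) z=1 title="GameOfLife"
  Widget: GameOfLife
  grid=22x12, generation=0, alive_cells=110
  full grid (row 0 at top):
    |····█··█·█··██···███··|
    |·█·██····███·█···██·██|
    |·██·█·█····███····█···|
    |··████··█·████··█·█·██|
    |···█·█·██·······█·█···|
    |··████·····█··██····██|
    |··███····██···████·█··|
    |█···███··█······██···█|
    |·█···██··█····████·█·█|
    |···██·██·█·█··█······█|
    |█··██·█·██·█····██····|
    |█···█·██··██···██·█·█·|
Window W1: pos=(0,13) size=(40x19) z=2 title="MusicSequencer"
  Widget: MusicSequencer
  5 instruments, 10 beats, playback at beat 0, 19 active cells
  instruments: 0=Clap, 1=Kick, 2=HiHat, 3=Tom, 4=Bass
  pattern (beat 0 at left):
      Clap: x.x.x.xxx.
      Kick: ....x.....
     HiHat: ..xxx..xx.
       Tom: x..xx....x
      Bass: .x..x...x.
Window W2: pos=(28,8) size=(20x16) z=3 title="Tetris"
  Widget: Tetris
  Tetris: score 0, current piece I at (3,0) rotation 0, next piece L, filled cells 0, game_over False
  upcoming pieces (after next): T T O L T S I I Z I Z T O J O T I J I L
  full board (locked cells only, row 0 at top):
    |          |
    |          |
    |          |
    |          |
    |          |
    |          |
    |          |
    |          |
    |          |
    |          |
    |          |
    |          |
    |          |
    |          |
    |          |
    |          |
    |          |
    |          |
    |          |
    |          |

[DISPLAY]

                ┃                         
                ┃                         
                ┃                         
                ┃                         
                ┃                         
                ┃                         
                ┃                         
                ┃                         
                ┃                         
                ┃                         
                ┃                         
                ┃                         
━━━━━━━━━━━━━━━━┛                         
        ┃                                 
        ┃                                 
        ┃                                 
        ┃                                 
        ┃                                 
        ┃                                 
        ┃                                 
━━━━━━━━┛                                 
                                          


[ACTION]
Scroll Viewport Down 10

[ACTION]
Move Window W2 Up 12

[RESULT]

                ┃                         
                ┃                         
                ┃                         
                ┃                         
━━━━━━━━━━━━━━━━┛                         
        ┃     ┃                           
        ┃━━━━━┛                           
        ┃                                 
        ┃                                 
        ┃                                 
        ┃                                 
        ┃                                 
        ┃                                 
        ┃                                 
        ┃                                 
        ┃                                 
        ┃                                 
        ┃                                 
        ┃                                 
        ┃                                 
━━━━━━━━┛                                 
                                          


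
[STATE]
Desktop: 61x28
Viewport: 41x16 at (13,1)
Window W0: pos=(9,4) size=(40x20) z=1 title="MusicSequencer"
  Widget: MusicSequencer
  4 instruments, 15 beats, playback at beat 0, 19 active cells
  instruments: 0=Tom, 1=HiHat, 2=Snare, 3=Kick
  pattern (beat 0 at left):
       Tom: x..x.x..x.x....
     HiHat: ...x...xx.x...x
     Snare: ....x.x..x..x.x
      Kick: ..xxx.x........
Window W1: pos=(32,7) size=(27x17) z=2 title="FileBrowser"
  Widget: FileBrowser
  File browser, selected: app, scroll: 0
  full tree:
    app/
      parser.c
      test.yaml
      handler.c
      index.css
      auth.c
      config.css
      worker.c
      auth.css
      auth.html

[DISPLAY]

                                         
                                         
                                         
━━━━━━━━━━━━━━━━━━━━━━━━━━━━━━━━━━━┓     
sicSequencer                       ┃     
───────────────────────────────────┨     
   ▼12345678901234 ┏━━━━━━━━━━━━━━━━━━━━━
Tom█··█·█··█·█···· ┃ FileBrowser         
Hat···█···██·█···█ ┠─────────────────────
are····█·█··█··█·█ ┃> [-] app/           
ick··███·█········ ┃    parser.c         
                   ┃    test.yaml        
                   ┃    handler.c        
                   ┃    index.css        
                   ┃    auth.c           
                   ┃    config.css       


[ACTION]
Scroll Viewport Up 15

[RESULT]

                                         
                                         
                                         
                                         
━━━━━━━━━━━━━━━━━━━━━━━━━━━━━━━━━━━┓     
sicSequencer                       ┃     
───────────────────────────────────┨     
   ▼12345678901234 ┏━━━━━━━━━━━━━━━━━━━━━
Tom█··█·█··█·█···· ┃ FileBrowser         
Hat···█···██·█···█ ┠─────────────────────
are····█·█··█··█·█ ┃> [-] app/           
ick··███·█········ ┃    parser.c         
                   ┃    test.yaml        
                   ┃    handler.c        
                   ┃    index.css        
                   ┃    auth.c           


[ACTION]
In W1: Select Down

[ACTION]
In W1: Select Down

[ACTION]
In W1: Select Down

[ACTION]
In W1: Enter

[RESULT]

                                         
                                         
                                         
                                         
━━━━━━━━━━━━━━━━━━━━━━━━━━━━━━━━━━━┓     
sicSequencer                       ┃     
───────────────────────────────────┨     
   ▼12345678901234 ┏━━━━━━━━━━━━━━━━━━━━━
Tom█··█·█··█·█···· ┃ FileBrowser         
Hat···█···██·█···█ ┠─────────────────────
are····█·█··█··█·█ ┃  [-] app/           
ick··███·█········ ┃    parser.c         
                   ┃    test.yaml        
                   ┃  > handler.c        
                   ┃    index.css        
                   ┃    auth.c           


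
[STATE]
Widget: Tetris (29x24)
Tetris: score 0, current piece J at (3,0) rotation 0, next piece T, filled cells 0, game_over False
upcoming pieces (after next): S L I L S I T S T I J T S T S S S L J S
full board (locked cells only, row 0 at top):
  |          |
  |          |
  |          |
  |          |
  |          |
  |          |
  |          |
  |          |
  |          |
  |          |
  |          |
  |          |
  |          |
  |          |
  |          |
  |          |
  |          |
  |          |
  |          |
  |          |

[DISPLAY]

   █      │Next:             
   ███    │ ▒                
          │▒▒▒               
          │                  
          │                  
          │                  
          │Score:            
          │0                 
          │                  
          │                  
          │                  
          │                  
          │                  
          │                  
          │                  
          │                  
          │                  
          │                  
          │                  
          │                  
          │                  
          │                  
          │                  
          │                  


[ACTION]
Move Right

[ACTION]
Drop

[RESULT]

          │Next:             
    █     │ ▒                
    ███   │▒▒▒               
          │                  
          │                  
          │                  
          │Score:            
          │0                 
          │                  
          │                  
          │                  
          │                  
          │                  
          │                  
          │                  
          │                  
          │                  
          │                  
          │                  
          │                  
          │                  
          │                  
          │                  
          │                  


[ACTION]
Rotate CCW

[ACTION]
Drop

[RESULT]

          │Next:             
          │ ▒                
     █    │▒▒▒               
     █    │                  
    ██    │                  
          │                  
          │Score:            
          │0                 
          │                  
          │                  
          │                  
          │                  
          │                  
          │                  
          │                  
          │                  
          │                  
          │                  
          │                  
          │                  
          │                  
          │                  
          │                  
          │                  


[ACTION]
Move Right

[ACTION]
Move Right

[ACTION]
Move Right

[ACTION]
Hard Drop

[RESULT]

    ▒     │Next:             
   ▒▒▒    │ ░░               
          │░░                
          │                  
          │                  
          │                  
          │Score:            
          │0                 
          │                  
          │                  
          │                  
          │                  
          │                  
          │                  
          │                  
          │                  
          │                  
        █ │                  
        █ │                  
       ██ │                  
          │                  
          │                  
          │                  
          │                  


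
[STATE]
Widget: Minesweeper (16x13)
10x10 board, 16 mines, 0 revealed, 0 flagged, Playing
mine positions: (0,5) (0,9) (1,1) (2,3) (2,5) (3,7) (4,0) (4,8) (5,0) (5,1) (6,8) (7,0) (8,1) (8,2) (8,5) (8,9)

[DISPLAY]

■■■■■■■■■■      
■■■■■■■■■■      
■■■■■■■■■■      
■■■■■■■■■■      
■■■■■■■■■■      
■■■■■■■■■■      
■■■■■■■■■■      
■■■■■■■■■■      
■■■■■■■■■■      
■■■■■■■■■■      
                
                
                


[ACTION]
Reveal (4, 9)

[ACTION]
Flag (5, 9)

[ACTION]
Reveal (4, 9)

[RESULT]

■■■■■■■■■■      
■■■■■■■■■■      
■■■■■■■■■■      
■■■■■■■■■■      
■■■■■■■■■1      
■■■■■■■■■⚑      
■■■■■■■■■■      
■■■■■■■■■■      
■■■■■■■■■■      
■■■■■■■■■■      
                
                
                


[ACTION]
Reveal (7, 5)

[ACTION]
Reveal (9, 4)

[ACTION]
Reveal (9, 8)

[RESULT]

■■■■■■■■■■      
■■■■■■■■■■      
■■■■■■■■■■      
■■■■■■■■■■      
■■■■■■■■■1      
■■■■■■■■■⚑      
■■■■■■■■■■      
■■■■■1■■■■      
■■■■■■■■■■      
■■■■1■■■1■      
                
                
                


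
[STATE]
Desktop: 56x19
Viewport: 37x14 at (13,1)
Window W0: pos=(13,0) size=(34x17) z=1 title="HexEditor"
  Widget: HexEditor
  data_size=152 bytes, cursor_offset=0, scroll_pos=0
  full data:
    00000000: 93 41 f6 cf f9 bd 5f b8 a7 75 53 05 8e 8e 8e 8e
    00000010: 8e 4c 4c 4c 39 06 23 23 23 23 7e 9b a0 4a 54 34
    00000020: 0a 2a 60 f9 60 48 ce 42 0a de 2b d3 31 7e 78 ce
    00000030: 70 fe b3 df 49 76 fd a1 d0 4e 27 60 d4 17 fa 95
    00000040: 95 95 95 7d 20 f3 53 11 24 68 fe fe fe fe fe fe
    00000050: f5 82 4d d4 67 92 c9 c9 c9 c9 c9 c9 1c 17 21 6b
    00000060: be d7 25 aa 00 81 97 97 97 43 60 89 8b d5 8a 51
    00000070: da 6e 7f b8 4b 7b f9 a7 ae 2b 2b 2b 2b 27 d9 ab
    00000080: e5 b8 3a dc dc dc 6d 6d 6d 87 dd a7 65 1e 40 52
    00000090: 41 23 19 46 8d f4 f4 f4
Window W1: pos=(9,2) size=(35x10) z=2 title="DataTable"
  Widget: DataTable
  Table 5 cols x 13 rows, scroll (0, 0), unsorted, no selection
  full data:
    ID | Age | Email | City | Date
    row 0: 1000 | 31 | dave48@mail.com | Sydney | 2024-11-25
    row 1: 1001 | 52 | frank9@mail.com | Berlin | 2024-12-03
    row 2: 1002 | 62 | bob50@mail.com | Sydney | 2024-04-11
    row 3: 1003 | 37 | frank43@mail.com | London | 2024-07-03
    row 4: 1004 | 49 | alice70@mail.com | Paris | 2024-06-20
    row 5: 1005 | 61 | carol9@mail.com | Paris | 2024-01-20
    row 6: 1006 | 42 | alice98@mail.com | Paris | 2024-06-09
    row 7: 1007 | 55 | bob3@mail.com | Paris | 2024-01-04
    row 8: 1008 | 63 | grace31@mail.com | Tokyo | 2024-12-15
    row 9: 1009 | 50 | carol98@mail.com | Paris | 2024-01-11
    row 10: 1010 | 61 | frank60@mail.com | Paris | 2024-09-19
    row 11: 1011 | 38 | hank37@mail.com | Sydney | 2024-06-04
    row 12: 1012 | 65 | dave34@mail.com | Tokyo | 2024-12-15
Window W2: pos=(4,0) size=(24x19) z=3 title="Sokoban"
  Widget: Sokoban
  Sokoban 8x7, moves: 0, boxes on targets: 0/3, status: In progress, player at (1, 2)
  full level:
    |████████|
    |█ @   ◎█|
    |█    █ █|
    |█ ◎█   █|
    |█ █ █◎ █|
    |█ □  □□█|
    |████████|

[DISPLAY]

              ┃                  ┃   
──────────────┨━━━━━━━━━━━━━━━┓──┨   
              ┃               ┃ b┃   
              ┃───────────────┨ 2┃   
              ┃       │City  │┃ 4┃   
              ┃───────┼──────┼┃ a┃   
              ┃il.com │Sydney│┃ 1┃   
              ┃il.com │Berlin│┃ c┃   
              ┃l.com  │Sydney│┃ 9┃   
  0/3         ┃ail.com│London│┃ a┃   
              ┃━━━━━━━━━━━━━━━┛ 6┃   
              ┃3 19 46 8d f4 f4 f┃   
              ┃                  ┃   
              ┃                  ┃   


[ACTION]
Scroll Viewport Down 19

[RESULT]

              ┃       │City  │┃ 4┃   
              ┃───────┼──────┼┃ a┃   
              ┃il.com │Sydney│┃ 1┃   
              ┃il.com │Berlin│┃ c┃   
              ┃l.com  │Sydney│┃ 9┃   
  0/3         ┃ail.com│London│┃ a┃   
              ┃━━━━━━━━━━━━━━━┛ 6┃   
              ┃3 19 46 8d f4 f4 f┃   
              ┃                  ┃   
              ┃                  ┃   
              ┃                  ┃   
              ┃━━━━━━━━━━━━━━━━━━┛   
              ┃                      
━━━━━━━━━━━━━━┛                      


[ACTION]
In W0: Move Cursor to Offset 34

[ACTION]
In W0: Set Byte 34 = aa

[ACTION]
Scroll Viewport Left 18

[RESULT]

    ┃█    █ █              ┃       │C
    ┃█ ◎█   █              ┃───────┼─
    ┃█ █ █◎ █              ┃il.com │S
    ┃█ □  □□█              ┃il.com │B
    ┃████████              ┃l.com  │S
    ┃Moves: 0  0/3         ┃ail.com│L
    ┃                      ┃━━━━━━━━━
    ┃                      ┃3 19 46 8
    ┃                      ┃         
    ┃                      ┃         
    ┃                      ┃         
    ┃                      ┃━━━━━━━━━
    ┃                      ┃         
    ┗━━━━━━━━━━━━━━━━━━━━━━┛         


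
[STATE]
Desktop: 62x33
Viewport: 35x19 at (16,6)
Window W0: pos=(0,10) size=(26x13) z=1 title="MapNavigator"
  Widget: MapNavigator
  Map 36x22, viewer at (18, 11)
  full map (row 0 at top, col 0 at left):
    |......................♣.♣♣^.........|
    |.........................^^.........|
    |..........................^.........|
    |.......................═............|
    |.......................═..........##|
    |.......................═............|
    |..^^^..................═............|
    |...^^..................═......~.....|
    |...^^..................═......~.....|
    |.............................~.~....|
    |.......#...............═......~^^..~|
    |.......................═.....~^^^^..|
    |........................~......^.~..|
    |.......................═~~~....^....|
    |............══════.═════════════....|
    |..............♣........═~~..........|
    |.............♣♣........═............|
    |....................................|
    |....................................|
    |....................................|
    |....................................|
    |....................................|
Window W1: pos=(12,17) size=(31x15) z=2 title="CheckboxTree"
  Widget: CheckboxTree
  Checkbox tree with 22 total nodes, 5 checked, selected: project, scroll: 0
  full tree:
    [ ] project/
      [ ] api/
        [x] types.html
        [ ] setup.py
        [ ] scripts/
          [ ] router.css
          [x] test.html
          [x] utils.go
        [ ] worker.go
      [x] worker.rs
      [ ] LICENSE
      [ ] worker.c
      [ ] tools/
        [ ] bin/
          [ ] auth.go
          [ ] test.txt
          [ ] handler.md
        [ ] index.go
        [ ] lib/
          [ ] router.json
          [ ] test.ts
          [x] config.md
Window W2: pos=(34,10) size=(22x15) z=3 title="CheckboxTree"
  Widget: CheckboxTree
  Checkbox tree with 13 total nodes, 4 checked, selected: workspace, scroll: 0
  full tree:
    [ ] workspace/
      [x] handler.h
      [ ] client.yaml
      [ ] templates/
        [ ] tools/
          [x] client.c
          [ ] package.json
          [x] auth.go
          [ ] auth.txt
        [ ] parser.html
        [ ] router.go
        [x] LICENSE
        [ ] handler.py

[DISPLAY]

                                   
                                   
                                   
                                   
━━━━━━━━━┓        ┏━━━━━━━━━━━━━━━━
         ┃        ┃ CheckboxTree   
─────────┨        ┠────────────────
..═......┃        ┃>[-] workspace/ 
..═......┃        ┃   [x] handler.h
........~┃        ┃   [ ] client.ya
..═......┃        ┃   [-] templates
━━━━━━━━━━━━━━━━━━┃     [-] tools/ 
eckboxTree        ┃       [x] clien
──────────────────┃       [ ] packa
] project/        ┃       [x] auth.
[-] api/          ┃       [ ] auth.
  [x] types.html  ┃     [ ] parser.
  [ ] setup.py    ┃     [ ] router.
  [-] scripts/    ┗━━━━━━━━━━━━━━━━


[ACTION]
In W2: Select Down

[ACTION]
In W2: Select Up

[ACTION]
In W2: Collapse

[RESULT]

                                   
                                   
                                   
                                   
━━━━━━━━━┓        ┏━━━━━━━━━━━━━━━━
         ┃        ┃ CheckboxTree   
─────────┨        ┠────────────────
..═......┃        ┃>[-] workspace/ 
..═......┃        ┃                
........~┃        ┃                
..═......┃        ┃                
━━━━━━━━━━━━━━━━━━┃                
eckboxTree        ┃                
──────────────────┃                
] project/        ┃                
[-] api/          ┃                
  [x] types.html  ┃                
  [ ] setup.py    ┃                
  [-] scripts/    ┗━━━━━━━━━━━━━━━━


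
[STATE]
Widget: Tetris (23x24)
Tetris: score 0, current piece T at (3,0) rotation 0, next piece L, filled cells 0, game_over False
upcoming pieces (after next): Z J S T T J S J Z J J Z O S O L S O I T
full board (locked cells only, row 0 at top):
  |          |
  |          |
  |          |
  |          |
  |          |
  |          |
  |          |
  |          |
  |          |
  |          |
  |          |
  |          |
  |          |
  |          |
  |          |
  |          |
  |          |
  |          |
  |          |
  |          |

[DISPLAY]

    ▒     │Next:       
   ▒▒▒    │  ▒         
          │▒▒▒         
          │            
          │            
          │            
          │Score:      
          │0           
          │            
          │            
          │            
          │            
          │            
          │            
          │            
          │            
          │            
          │            
          │            
          │            
          │            
          │            
          │            
          │            


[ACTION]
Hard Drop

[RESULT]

     ▒    │Next:       
   ▒▒▒    │▓▓          
          │ ▓▓         
          │            
          │            
          │            
          │Score:      
          │0           
          │            
          │            
          │            
          │            
          │            
          │            
          │            
          │            
          │            
          │            
    ▒     │            
   ▒▒▒    │            
          │            
          │            
          │            
          │            


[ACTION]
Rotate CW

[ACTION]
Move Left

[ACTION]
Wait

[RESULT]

          │Next:       
  ▒       │▓▓          
  ▒       │ ▓▓         
  ▒▒      │            
          │            
          │            
          │Score:      
          │0           
          │            
          │            
          │            
          │            
          │            
          │            
          │            
          │            
          │            
          │            
    ▒     │            
   ▒▒▒    │            
          │            
          │            
          │            
          │            


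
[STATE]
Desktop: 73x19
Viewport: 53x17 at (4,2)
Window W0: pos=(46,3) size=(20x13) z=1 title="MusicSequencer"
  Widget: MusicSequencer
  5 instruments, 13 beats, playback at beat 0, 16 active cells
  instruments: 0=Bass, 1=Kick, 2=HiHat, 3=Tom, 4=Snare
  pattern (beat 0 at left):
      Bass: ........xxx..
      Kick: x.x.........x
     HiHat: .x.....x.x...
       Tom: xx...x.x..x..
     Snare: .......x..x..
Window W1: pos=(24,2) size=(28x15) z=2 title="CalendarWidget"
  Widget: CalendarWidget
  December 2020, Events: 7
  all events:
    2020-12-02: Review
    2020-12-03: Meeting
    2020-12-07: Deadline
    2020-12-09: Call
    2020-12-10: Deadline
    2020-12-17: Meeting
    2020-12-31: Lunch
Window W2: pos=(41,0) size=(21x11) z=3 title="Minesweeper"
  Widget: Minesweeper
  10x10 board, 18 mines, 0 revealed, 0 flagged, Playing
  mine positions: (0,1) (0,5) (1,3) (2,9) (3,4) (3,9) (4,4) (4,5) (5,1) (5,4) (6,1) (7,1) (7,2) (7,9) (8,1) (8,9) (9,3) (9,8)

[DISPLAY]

                    ┏━━━━━━━━━━━━━━━━┠───────────────
                    ┃ CalendarWidget ┃■■■■■■■■■■     
                    ┠────────────────┃■■■■■■■■■■     
                    ┃      December 2┃■■■■■■■■■■     
                    ┃Mo Tu We Th Fr S┃■■■■■■■■■■     
                    ┃    1  2*  3*  4┃■■■■■■■■■■     
                    ┃ 7*  8  9* 10* 1┃■■■■■■■■■■     
                    ┃14 15 16 17* 18 ┃■■■■■■■■■■     
                    ┃21 22 23 24 25 2┗━━━━━━━━━━━━━━━
                    ┃28 29 30 31*              ┃e····
                    ┃                          ┃     
                    ┃                          ┃     
                    ┃                          ┃     
                    ┃                          ┃━━━━━
                    ┗━━━━━━━━━━━━━━━━━━━━━━━━━━┛     
                                                     
                                                     


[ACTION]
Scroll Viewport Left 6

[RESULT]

                        ┏━━━━━━━━━━━━━━━━┠───────────
                        ┃ CalendarWidget ┃■■■■■■■■■■ 
                        ┠────────────────┃■■■■■■■■■■ 
                        ┃      December 2┃■■■■■■■■■■ 
                        ┃Mo Tu We Th Fr S┃■■■■■■■■■■ 
                        ┃    1  2*  3*  4┃■■■■■■■■■■ 
                        ┃ 7*  8  9* 10* 1┃■■■■■■■■■■ 
                        ┃14 15 16 17* 18 ┃■■■■■■■■■■ 
                        ┃21 22 23 24 25 2┗━━━━━━━━━━━
                        ┃28 29 30 31*              ┃e
                        ┃                          ┃ 
                        ┃                          ┃ 
                        ┃                          ┃ 
                        ┃                          ┃━
                        ┗━━━━━━━━━━━━━━━━━━━━━━━━━━┛ 
                                                     
                                                     


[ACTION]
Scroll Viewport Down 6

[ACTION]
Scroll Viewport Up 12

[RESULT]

                                         ┏━━━━━━━━━━━
                                         ┃ Minesweepe
                        ┏━━━━━━━━━━━━━━━━┠───────────
                        ┃ CalendarWidget ┃■■■■■■■■■■ 
                        ┠────────────────┃■■■■■■■■■■ 
                        ┃      December 2┃■■■■■■■■■■ 
                        ┃Mo Tu We Th Fr S┃■■■■■■■■■■ 
                        ┃    1  2*  3*  4┃■■■■■■■■■■ 
                        ┃ 7*  8  9* 10* 1┃■■■■■■■■■■ 
                        ┃14 15 16 17* 18 ┃■■■■■■■■■■ 
                        ┃21 22 23 24 25 2┗━━━━━━━━━━━
                        ┃28 29 30 31*              ┃e
                        ┃                          ┃ 
                        ┃                          ┃ 
                        ┃                          ┃ 
                        ┃                          ┃━
                        ┗━━━━━━━━━━━━━━━━━━━━━━━━━━┛ 


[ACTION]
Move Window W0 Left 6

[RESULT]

                                         ┏━━━━━━━━━━━
                                         ┃ Minesweepe
                        ┏━━━━━━━━━━━━━━━━┠───────────
                        ┃ CalendarWidget ┃■■■■■■■■■■ 
                        ┠────────────────┃■■■■■■■■■■ 
                        ┃      December 2┃■■■■■■■■■■ 
                        ┃Mo Tu We Th Fr S┃■■■■■■■■■■ 
                        ┃    1  2*  3*  4┃■■■■■■■■■■ 
                        ┃ 7*  8  9* 10* 1┃■■■■■■■■■■ 
                        ┃14 15 16 17* 18 ┃■■■■■■■■■■ 
                        ┃21 22 23 24 25 2┗━━━━━━━━━━━
                        ┃28 29 30 31*              ┃·
                        ┃                          ┃ 
                        ┃                          ┃ 
                        ┃                          ┃ 
                        ┃                          ┃━
                        ┗━━━━━━━━━━━━━━━━━━━━━━━━━━┛ 


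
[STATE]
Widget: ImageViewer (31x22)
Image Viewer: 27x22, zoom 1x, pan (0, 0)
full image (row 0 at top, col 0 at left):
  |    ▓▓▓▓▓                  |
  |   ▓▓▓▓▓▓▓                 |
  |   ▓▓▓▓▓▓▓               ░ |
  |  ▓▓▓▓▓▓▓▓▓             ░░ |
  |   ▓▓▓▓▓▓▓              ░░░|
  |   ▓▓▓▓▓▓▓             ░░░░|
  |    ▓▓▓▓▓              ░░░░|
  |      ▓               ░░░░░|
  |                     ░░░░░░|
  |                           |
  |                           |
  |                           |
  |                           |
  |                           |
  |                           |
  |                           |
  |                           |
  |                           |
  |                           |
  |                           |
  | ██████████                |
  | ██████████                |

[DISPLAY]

    ▓▓▓▓▓                      
   ▓▓▓▓▓▓▓                     
   ▓▓▓▓▓▓▓               ░     
  ▓▓▓▓▓▓▓▓▓             ░░     
   ▓▓▓▓▓▓▓              ░░░    
   ▓▓▓▓▓▓▓             ░░░░    
    ▓▓▓▓▓              ░░░░    
      ▓               ░░░░░    
                     ░░░░░░    
                               
                               
                               
                               
                               
                               
                               
                               
                               
                               
                               
 ██████████                    
 ██████████                    


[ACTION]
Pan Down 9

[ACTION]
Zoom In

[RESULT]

      ▓▓▓▓▓▓▓▓▓▓▓▓▓▓           
      ▓▓▓▓▓▓▓▓▓▓▓▓▓▓           
      ▓▓▓▓▓▓▓▓▓▓▓▓▓▓           
        ▓▓▓▓▓▓▓▓▓▓             
        ▓▓▓▓▓▓▓▓▓▓             
            ▓▓                 
            ▓▓                 
                               
                               
                               
                               
                               
                               
                               
                               
                               
                               
                               
                               
                               
                               
                               


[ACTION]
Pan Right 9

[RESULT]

▓▓▓▓▓▓▓▓▓▓▓                    
▓▓▓▓▓▓▓▓▓▓▓                    
▓▓▓▓▓▓▓▓▓▓▓                    
▓▓▓▓▓▓▓▓▓                      
▓▓▓▓▓▓▓▓▓                      
   ▓▓                          
   ▓▓                          
                               
                               
                               
                               
                               
                               
                               
                               
                               
                               
                               
                               
                               
                               
                               


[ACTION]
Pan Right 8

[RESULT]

▓▓▓                            
▓▓▓                          ░░
▓▓▓                          ░░
▓                            ░░
▓                            ░░
                           ░░░░
                           ░░░░
                         ░░░░░░
                         ░░░░░░
                               
                               
                               
                               
                               
                               
                               
                               
                               
                               
                               
                               
                               


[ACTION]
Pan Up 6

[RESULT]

▓▓▓                            
▓▓▓                            
▓▓▓                            
▓▓▓▓▓                          
▓▓▓▓▓                          
▓▓▓                            
▓▓▓                            
▓▓▓                          ░░
▓▓▓                          ░░
▓                            ░░
▓                            ░░
                           ░░░░
                           ░░░░
                         ░░░░░░
                         ░░░░░░
                               
                               
                               
                               
                               
                               
                               


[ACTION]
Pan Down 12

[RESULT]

                           ░░░░
                         ░░░░░░
                         ░░░░░░
                               
                               
                               
                               
                               
                               
                               
                               
                               
                               
                               
                               
                               
                               
                               
                               
                               
                               
                               
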